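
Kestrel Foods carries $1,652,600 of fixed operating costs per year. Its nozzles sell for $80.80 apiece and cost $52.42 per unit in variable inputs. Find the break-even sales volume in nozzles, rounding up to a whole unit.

Contribution margin per unit = $80.80 − $52.42 = $28.38.
Units to break even: $1,652,600 ÷ $28.38 = 58,231.15, rounded up to 58,232.

58,232 nozzles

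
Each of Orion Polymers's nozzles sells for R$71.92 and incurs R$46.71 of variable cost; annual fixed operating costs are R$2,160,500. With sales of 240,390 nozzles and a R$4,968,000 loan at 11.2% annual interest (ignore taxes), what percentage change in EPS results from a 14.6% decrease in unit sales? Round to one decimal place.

Contribution at this volume is 240,390 × R$25.21 = R$6,060,231.90.
EBIT = R$6,060,231.90 − R$2,160,500 = R$3,899,731.90.
Interest = R$556,416.00, so EBIT − I = R$3,343,315.90.
Degree of combined leverage = contribution ÷ (EBIT − I) = R$6,060,231.90 ÷ R$3,343,315.90 = 1.8126.
EPS therefore changes by 1.8126 × (-14.6%) = -26.5%.

-26.5%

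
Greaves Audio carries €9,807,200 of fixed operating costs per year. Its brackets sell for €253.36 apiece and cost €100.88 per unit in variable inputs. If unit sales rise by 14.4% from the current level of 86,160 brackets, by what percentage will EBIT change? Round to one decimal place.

+56.8%

At 86,160 units, contribution = 86,160 × €152.48 = €13,137,676.80.
Operating income = contribution − fixed costs = €13,137,676.80 − €9,807,200 = €3,330,476.80.
Degree of operating leverage = €13,137,676.80 / €3,330,476.80 = 3.9447.
%ΔEBIT = DOL × %ΔSales = 3.9447 × +14.4% = +56.8%.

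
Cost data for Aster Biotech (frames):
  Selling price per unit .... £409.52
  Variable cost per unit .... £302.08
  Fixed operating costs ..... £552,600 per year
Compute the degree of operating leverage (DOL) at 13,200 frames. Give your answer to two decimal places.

Total contribution margin = 13,200 × £107.44 = £1,418,208.00.
EBIT = £1,418,208.00 − £552,600 = £865,608.00.
So DOL = total CM / EBIT = £1,418,208.00 / £865,608.00 = 1.6384.

1.64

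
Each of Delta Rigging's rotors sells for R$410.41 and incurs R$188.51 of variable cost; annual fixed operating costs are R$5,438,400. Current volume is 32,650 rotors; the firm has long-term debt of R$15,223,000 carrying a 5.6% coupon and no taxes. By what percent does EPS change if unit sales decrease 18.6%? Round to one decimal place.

Contribution at this volume is 32,650 × R$221.90 = R$7,245,035.00.
EBIT = R$7,245,035.00 − R$5,438,400 = R$1,806,635.00.
Interest = R$852,488.00, so EBIT − I = R$954,147.00.
DCL = total CM / (EBIT − I) = R$7,245,035.00 / R$954,147.00 = 7.5932.
EPS therefore changes by 7.5932 × (-18.6%) = -141.2%.

-141.2%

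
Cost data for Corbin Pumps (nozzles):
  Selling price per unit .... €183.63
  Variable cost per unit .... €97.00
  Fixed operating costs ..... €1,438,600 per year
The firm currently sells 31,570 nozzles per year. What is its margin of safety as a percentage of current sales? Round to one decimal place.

47.4%

Unit CM = price − variable cost = €183.63 − €97.00 = €86.63. Break-even units = €1,438,600 ÷ €86.63 = 16,606.26; break-even revenue = 16,606.26 × €183.63 = €3,049,406.88.
Actual sales revenue = 31,570 × €183.63 = €5,797,199.10.
Margin of safety = (€5,797,199.10 − €3,049,406.88) ÷ €5,797,199.10 = 47.4%.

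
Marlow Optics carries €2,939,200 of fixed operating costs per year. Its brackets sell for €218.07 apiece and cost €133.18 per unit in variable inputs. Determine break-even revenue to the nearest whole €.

CM per unit = €218.07 − €133.18 = €84.89; CM ratio = €84.89 / €218.07 = 0.3893.
Break-even sales = FC ÷ CM ratio = €2,939,200 × €218.07 / €84.89 = €7,550,375.

€7,550,375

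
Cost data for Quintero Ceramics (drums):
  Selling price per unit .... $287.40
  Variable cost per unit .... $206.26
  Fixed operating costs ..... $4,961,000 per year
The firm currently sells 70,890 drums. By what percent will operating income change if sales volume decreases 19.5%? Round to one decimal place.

-141.8%

At 70,890 units, contribution = 70,890 × $81.14 = $5,752,014.60.
EBIT = $5,752,014.60 − $4,961,000 = $791,014.60.
So DOL = total CM / EBIT = $5,752,014.60 / $791,014.60 = 7.2717.
So EBIT moves 7.2717 × (-19.5%) = -141.8%.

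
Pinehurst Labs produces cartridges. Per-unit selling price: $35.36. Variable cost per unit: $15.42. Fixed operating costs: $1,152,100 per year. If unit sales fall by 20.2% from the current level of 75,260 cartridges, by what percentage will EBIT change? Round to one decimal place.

-87.0%

At 75,260 units, contribution = 75,260 × $19.94 = $1,500,684.40.
Operating income = contribution − fixed costs = $1,500,684.40 − $1,152,100 = $348,584.40.
Degree of operating leverage = $1,500,684.40 / $348,584.40 = 4.3051.
%ΔEBIT = DOL × %ΔSales = 4.3051 × -20.2% = -87.0%.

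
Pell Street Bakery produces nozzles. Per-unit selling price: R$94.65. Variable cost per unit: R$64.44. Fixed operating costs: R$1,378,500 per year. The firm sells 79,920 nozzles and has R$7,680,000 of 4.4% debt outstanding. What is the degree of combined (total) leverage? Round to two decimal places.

3.46

Total contribution margin = 79,920 × R$30.21 = R$2,414,383.20.
EBIT = R$2,414,383.20 − R$1,378,500 = R$1,035,883.20. Interest = R$337,920.00.
DOL = R$2,414,383.20 ÷ R$1,035,883.20 = 2.3307; DFL = R$1,035,883.20 ÷ R$697,963.20 = 1.4842.
Combined leverage = 2.3307 × 1.4842 = 3.4592.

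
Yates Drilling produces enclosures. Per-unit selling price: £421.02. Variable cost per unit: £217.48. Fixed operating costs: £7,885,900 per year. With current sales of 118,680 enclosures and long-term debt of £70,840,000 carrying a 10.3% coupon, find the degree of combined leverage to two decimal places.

2.69

Contribution at this volume is 118,680 × £203.54 = £24,156,127.20.
Operating income = contribution − fixed costs = £24,156,127.20 − £7,885,900 = £16,270,227.20. Interest = £7,296,520.00, so EBIT − I = £8,973,707.20.
DCL = contribution ÷ (EBIT − I) = £24,156,127.20 ÷ £8,973,707.20 = 2.6919.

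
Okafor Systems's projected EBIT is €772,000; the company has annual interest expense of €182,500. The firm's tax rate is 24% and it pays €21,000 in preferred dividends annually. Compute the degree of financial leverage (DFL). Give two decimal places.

1.37

Interest = €182,500.00.
Pre-tax preferred-dividend burden = €21,000 ÷ (1 − 0.24) = €27,631.58.
DFL = EBIT ÷ [EBIT − I − D_p/(1−t)] = €772,000 ÷ [€772,000 − €182,500.00 − €27,631.58] = €772,000 ÷ €561,868.42 = 1.3740.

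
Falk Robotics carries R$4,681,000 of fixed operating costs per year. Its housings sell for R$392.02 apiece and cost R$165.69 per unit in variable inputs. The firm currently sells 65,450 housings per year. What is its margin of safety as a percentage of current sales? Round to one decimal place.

68.4%

Contribution margin per unit = R$392.02 − R$165.69 = R$226.33. Break-even units = R$4,681,000 ÷ R$226.33 = 20,682.19; break-even revenue = 20,682.19 × R$392.02 = R$8,107,832.02.
Current sales = 65,450 × R$392.02 = R$25,657,709.00.
Margin of safety = (R$25,657,709.00 − R$8,107,832.02) ÷ R$25,657,709.00 = 68.4%.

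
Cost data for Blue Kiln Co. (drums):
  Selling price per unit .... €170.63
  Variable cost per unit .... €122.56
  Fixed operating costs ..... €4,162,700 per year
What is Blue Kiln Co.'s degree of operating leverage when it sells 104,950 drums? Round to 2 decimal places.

Total contribution margin = 104,950 × €48.07 = €5,044,946.50.
Subtracting fixed costs: EBIT = €5,044,946.50 − €4,162,700 = €882,246.50.
DOL = contribution ÷ EBIT = €5,044,946.50 ÷ €882,246.50 = 5.7183.

5.72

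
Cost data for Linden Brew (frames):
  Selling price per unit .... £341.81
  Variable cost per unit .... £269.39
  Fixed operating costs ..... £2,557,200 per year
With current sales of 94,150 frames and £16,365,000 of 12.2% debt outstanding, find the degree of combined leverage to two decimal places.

3.01

Total contribution margin = 94,150 × £72.42 = £6,818,343.00.
EBIT = £6,818,343.00 − £2,557,200 = £4,261,143.00. Interest = £1,996,530.00, so EBIT − I = £2,264,613.00.
Degree of total leverage = total CM / (EBIT − interest) = £6,818,343.00 / £2,264,613.00 = 3.0108.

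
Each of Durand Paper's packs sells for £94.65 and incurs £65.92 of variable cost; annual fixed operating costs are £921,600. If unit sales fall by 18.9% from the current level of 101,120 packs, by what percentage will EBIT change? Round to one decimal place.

Contribution at this volume is 101,120 × £28.73 = £2,905,177.60.
Operating income = contribution − fixed costs = £2,905,177.60 − £921,600 = £1,983,577.60.
DOL = contribution ÷ EBIT = £2,905,177.60 ÷ £1,983,577.60 = 1.4646.
Operating income changes by 1.4646 × -18.9% = -27.7%.

-27.7%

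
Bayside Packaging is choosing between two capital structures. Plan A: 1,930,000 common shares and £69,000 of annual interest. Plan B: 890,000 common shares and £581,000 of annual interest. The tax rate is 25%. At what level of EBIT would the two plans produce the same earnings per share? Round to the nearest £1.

At indifference, (EBIT − 69,000)(1 − t)/1,930,000 = (EBIT − 581,000)(1 − t)/890,000.
Cancelling (1 − t) and cross-multiplying: 890,000·(EBIT − 69,000) = 1,930,000·(EBIT − 581,000).
EBIT × (1,930,000 − 890,000) = 581,000 × 1,930,000 − 69,000 × 890,000 = 1,059,920,000,000, so EBIT = 1,059,920,000,000 ÷ 1,040,000 = 1,019,153.85.

£1,019,154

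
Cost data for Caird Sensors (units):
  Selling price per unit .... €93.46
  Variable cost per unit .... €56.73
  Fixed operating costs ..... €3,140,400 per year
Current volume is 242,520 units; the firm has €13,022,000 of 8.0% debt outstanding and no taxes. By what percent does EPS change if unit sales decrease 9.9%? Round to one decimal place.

Total contribution margin = 242,520 × €36.73 = €8,907,759.60.
Subtracting fixed costs: EBIT = €8,907,759.60 − €3,140,400 = €5,767,359.60.
After interest of €1,041,760.00, pre-tax earnings = €4,725,599.60.
Degree of combined leverage = contribution ÷ (EBIT − I) = €8,907,759.60 ÷ €4,725,599.60 = 1.8850.
%ΔEPS = DCL × %ΔSales = 1.8850 × -9.9% = -18.7%.

-18.7%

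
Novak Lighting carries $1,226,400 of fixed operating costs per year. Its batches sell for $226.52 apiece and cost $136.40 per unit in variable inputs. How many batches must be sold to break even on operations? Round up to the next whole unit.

Each unit contributes $226.52 − $136.40 = $90.12.
Break-even Q = $1,226,400 / $90.12 = 13,608.52 → 13,609 batches.

13,609 batches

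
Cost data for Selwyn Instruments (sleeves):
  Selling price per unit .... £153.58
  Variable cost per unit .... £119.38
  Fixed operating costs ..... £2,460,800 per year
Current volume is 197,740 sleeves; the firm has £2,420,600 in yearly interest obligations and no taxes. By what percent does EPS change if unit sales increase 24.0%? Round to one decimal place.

Total contribution margin = 197,740 × £34.20 = £6,762,708.00.
EBIT = £6,762,708.00 − £2,460,800 = £4,301,908.00.
Interest = £2,420,600.00, so EBIT − I = £1,881,308.00.
Degree of combined leverage = contribution ÷ (EBIT − I) = £6,762,708.00 ÷ £1,881,308.00 = 3.5947.
EPS therefore changes by 3.5947 × (+24.0%) = +86.3%.

+86.3%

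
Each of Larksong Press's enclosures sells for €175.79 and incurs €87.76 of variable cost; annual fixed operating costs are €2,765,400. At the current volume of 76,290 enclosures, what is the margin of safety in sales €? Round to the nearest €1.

Contribution margin per unit = €175.79 − €87.76 = €88.03. Break-even units = €2,765,400 ÷ €88.03 = 31,414.29; break-even revenue = 31,414.29 × €175.79 = €5,522,318.14.
Current sales = 76,290 × €175.79 = €13,411,019.10.
Margin of safety = €13,411,019.10 − €5,522,318.14 = €7,888,701.

€7,888,701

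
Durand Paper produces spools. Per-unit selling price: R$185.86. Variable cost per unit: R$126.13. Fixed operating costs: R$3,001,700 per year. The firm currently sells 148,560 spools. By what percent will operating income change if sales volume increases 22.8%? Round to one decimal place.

+34.5%

Contribution at this volume is 148,560 × R$59.73 = R$8,873,488.80.
Subtracting fixed costs: EBIT = R$8,873,488.80 − R$3,001,700 = R$5,871,788.80.
DOL = contribution ÷ EBIT = R$8,873,488.80 ÷ R$5,871,788.80 = 1.5112.
Operating income changes by 1.5112 × +22.8% = +34.5%.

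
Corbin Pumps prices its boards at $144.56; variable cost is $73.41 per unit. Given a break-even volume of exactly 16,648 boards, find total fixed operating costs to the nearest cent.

$1,184,505.20

Unit CM = price − variable cost = $144.56 − $73.41 = $71.15.
Since BE = FC / CM, FC = 16,648 × $71.15 = $1,184,505.20.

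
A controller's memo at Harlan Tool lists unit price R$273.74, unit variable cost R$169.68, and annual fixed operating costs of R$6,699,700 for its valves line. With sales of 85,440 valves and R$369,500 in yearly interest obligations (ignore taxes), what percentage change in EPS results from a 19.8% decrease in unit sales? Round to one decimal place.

Total contribution margin = 85,440 × R$104.06 = R$8,890,886.40.
EBIT = R$8,890,886.40 − R$6,699,700 = R$2,191,186.40.
Interest = R$369,500.00, so EBIT − I = R$1,821,686.40.
DCL = total CM / (EBIT − I) = R$8,890,886.40 / R$1,821,686.40 = 4.8806.
EPS therefore changes by 4.8806 × (-19.8%) = -96.6%.

-96.6%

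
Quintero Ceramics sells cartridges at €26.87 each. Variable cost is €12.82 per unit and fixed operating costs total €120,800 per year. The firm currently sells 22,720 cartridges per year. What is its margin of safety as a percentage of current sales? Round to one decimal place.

Contribution margin per unit = €26.87 − €12.82 = €14.05. Break-even units = €120,800 ÷ €14.05 = 8,597.86; break-even revenue = 8,597.86 × €26.87 = €231,024.63.
Current sales = 22,720 × €26.87 = €610,486.40.
Margin of safety = (€610,486.40 − €231,024.63) ÷ €610,486.40 = 62.2%.

62.2%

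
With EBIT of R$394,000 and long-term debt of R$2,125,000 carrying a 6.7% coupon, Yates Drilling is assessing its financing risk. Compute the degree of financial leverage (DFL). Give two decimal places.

Interest = R$142,375.00.
Degree of financial leverage = EBIT / (EBIT − interest) = R$394,000 / R$251,625.00 = 1.5658.

1.57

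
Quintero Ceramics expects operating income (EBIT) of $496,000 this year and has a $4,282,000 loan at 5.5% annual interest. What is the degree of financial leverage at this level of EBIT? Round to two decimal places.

Interest = $235,510.00.
Degree of financial leverage = EBIT / (EBIT − interest) = $496,000 / $260,490.00 = 1.9041.

1.90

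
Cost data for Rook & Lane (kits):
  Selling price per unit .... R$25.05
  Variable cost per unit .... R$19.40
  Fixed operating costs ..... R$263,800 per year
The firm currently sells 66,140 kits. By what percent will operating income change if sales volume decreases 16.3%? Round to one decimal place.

Contribution at this volume is 66,140 × R$5.65 = R$373,691.00.
Subtracting fixed costs: EBIT = R$373,691.00 − R$263,800 = R$109,891.00.
So DOL = total CM / EBIT = R$373,691.00 / R$109,891.00 = 3.4006.
Operating income changes by 3.4006 × -16.3% = -55.4%.

-55.4%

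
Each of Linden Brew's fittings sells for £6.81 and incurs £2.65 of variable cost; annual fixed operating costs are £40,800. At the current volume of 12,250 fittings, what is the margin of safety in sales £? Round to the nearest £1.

£16,632

Each unit contributes £6.81 − £2.65 = £4.16. Break-even units = £40,800 ÷ £4.16 = 9,807.69; break-even revenue = 9,807.69 × £6.81 = £66,790.38.
Current sales = 12,250 × £6.81 = £83,422.50.
Margin of safety = £83,422.50 − £66,790.38 = £16,632.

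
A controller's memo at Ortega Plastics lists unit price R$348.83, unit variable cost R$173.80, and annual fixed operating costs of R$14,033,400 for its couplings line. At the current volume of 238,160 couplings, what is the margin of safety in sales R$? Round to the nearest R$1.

R$55,109,171

Each unit contributes R$348.83 − R$173.80 = R$175.03. Break-even units = R$14,033,400 ÷ R$175.03 = 80,177.11; break-even revenue = 80,177.11 × R$348.83 = R$27,968,182.15.
Current sales = 238,160 × R$348.83 = R$83,077,352.80.
Margin of safety = R$83,077,352.80 − R$27,968,182.15 = R$55,109,171.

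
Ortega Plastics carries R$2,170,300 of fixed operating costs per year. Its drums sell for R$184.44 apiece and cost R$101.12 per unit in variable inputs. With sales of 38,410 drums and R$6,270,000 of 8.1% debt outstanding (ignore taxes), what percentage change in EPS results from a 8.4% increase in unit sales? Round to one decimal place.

Contribution at this volume is 38,410 × R$83.32 = R$3,200,321.20.
Operating income = contribution − fixed costs = R$3,200,321.20 − R$2,170,300 = R$1,030,021.20.
Interest = R$507,870.00, so EBIT − I = R$522,151.20.
DCL = total CM / (EBIT − I) = R$3,200,321.20 / R$522,151.20 = 6.1291.
%ΔEPS = DCL × %ΔSales = 6.1291 × +8.4% = +51.5%.

+51.5%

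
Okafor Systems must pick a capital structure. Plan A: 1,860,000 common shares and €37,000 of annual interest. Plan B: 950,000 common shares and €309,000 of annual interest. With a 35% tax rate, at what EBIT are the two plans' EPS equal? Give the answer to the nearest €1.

€592,956

Set EPS_A = EPS_B: (EBIT − €37,000)(1 − 0.35) ÷ 1,860,000 = (EBIT − €309,000)(1 − 0.35) ÷ 950,000.
The (1 − t) factor cancels: (EBIT − 37,000) × 950,000 = (EBIT − 309,000) × 1,860,000.
EBIT × (1,860,000 − 950,000) = 309,000 × 1,860,000 − 37,000 × 950,000 = 539,590,000,000, so EBIT = 539,590,000,000 ÷ 910,000 = 592,956.04.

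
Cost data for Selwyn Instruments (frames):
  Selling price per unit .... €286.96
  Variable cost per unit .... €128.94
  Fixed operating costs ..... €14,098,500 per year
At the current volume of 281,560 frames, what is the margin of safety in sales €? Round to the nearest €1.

Each unit contributes €286.96 − €128.94 = €158.02. Break-even units = €14,098,500 ÷ €158.02 = 89,219.72; break-even revenue = 89,219.72 × €286.96 = €25,602,490.57.
Actual sales revenue = 281,560 × €286.96 = €80,796,457.60.
Margin of safety = €80,796,457.60 − €25,602,490.57 = €55,193,967.

€55,193,967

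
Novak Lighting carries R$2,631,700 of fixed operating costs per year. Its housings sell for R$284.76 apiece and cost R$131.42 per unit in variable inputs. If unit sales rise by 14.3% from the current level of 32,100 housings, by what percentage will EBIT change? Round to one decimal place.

+30.7%

Total contribution margin = 32,100 × R$153.34 = R$4,922,214.00.
EBIT = R$4,922,214.00 − R$2,631,700 = R$2,290,514.00.
DOL = contribution ÷ EBIT = R$4,922,214.00 ÷ R$2,290,514.00 = 2.1490.
So EBIT moves 2.1490 × (+14.3%) = +30.7%.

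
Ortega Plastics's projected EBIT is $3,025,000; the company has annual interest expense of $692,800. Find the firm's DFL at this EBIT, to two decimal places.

1.30

Annual interest charges come to $692,800.00.
DFL = EBIT ÷ (EBIT − I) = $3,025,000 ÷ ($3,025,000 − $692,800.00) = $3,025,000 ÷ $2,332,200.00 = 1.2971.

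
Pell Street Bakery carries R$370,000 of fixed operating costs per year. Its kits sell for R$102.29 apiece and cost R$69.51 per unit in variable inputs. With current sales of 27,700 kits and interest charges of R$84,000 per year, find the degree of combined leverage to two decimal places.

2.00

At 27,700 units, contribution = 27,700 × R$32.78 = R$908,006.00.
Subtracting fixed costs: EBIT = R$908,006.00 − R$370,000 = R$538,006.00. Interest = R$84,000.00, so EBIT − I = R$454,006.00.
DCL = contribution ÷ (EBIT − I) = R$908,006.00 ÷ R$454,006.00 = 2.0000.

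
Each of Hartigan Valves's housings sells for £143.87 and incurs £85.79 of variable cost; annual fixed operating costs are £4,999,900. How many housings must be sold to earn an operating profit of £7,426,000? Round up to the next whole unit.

213,945 housings

Each unit contributes £143.87 − £85.79 = £58.08.
Need Q such that Q × £58.08 − £4,999,900 = £7,426,000, i.e. Q = £12,425,900 / £58.08 = 213,944.56 → 213,945.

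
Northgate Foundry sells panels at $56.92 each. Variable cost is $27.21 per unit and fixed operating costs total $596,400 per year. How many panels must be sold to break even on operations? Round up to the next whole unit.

20,075 panels

Contribution margin per unit = $56.92 − $27.21 = $29.71.
Break-even volume = fixed costs ÷ CM per unit = $596,400 ÷ $29.71 = 20,074.05, so 20,075 panels.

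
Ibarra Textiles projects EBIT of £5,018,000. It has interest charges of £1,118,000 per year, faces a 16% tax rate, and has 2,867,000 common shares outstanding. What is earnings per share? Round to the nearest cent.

Interest = £1,118,000.00, so EBT = £5,018,000 − £1,118,000.00 = £3,900,000.00.
After tax at 16%: net income = £3,900,000.00 × 0.84 = £3,276,000.00.
Per share: £3,276,000.00 / 2,867,000 shares = £1.14.

£1.14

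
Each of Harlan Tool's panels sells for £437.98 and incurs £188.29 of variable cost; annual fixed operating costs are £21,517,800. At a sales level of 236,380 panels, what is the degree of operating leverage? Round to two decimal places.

1.57

Contribution at this volume is 236,380 × £249.69 = £59,021,722.20.
EBIT = £59,021,722.20 − £21,517,800 = £37,503,922.20.
So DOL = total CM / EBIT = £59,021,722.20 / £37,503,922.20 = 1.5737.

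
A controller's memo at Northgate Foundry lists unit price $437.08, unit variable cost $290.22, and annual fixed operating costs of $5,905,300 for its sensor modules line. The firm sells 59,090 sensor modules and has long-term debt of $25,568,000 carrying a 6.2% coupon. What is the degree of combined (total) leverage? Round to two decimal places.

7.31

Total contribution margin = 59,090 × $146.86 = $8,677,957.40.
Operating income = contribution − fixed costs = $8,677,957.40 − $5,905,300 = $2,772,657.40. Interest = $1,585,216.00.
DOL = $8,677,957.40 ÷ $2,772,657.40 = 3.1298; DFL = $2,772,657.40 ÷ $1,187,441.40 = 2.3350.
Combined leverage = 3.1298 × 2.3350 = 7.3081.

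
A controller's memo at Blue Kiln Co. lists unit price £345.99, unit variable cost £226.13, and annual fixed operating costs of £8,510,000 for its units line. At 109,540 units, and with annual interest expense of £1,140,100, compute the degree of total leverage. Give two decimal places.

3.77

Contribution at this volume is 109,540 × £119.86 = £13,129,464.40.
Subtracting fixed costs: EBIT = £13,129,464.40 − £8,510,000 = £4,619,464.40. Interest = £1,140,100.00.
DOL = £13,129,464.40 ÷ £4,619,464.40 = 2.8422; DFL = £4,619,464.40 ÷ £3,479,364.40 = 1.3277.
DCL = DOL × DFL = 2.8422 × 1.3277 = 3.7736.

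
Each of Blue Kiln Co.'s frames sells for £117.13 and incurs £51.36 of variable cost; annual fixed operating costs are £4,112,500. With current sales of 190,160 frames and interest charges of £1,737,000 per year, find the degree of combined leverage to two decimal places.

1.88

At 190,160 units, contribution = 190,160 × £65.77 = £12,506,823.20.
EBIT = £12,506,823.20 − £4,112,500 = £8,394,323.20. Interest = £1,737,000.00.
DOL = £12,506,823.20 ÷ £8,394,323.20 = 1.4899; DFL = £8,394,323.20 ÷ £6,657,323.20 = 1.2609.
DCL = DOL × DFL = 1.4899 × 1.2609 = 1.8786.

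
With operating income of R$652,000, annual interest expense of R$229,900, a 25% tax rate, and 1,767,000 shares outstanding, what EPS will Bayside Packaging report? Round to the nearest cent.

Pre-tax income = R$652,000 − R$229,900.00 = R$422,100.00.
After tax at 25%: net income = R$422,100.00 × 0.75 = R$316,575.00.
Per share: R$316,575.00 / 1,767,000 shares = R$0.18.

R$0.18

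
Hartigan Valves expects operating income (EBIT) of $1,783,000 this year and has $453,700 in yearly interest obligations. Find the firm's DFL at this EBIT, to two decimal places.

Interest = $453,700.00.
DFL = EBIT ÷ (EBIT − I) = $1,783,000 ÷ ($1,783,000 − $453,700.00) = $1,783,000 ÷ $1,329,300.00 = 1.3413.

1.34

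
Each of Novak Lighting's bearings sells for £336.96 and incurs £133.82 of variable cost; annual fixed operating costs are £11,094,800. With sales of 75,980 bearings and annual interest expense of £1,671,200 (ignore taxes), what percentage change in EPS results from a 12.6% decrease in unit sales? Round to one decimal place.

-72.9%

At 75,980 units, contribution = 75,980 × £203.14 = £15,434,577.20.
EBIT = £15,434,577.20 − £11,094,800 = £4,339,777.20.
Interest = £1,671,200.00, so EBIT − I = £2,668,577.20.
DCL = total CM / (EBIT − I) = £15,434,577.20 / £2,668,577.20 = 5.7838.
%ΔEPS = DCL × %ΔSales = 5.7838 × -12.6% = -72.9%.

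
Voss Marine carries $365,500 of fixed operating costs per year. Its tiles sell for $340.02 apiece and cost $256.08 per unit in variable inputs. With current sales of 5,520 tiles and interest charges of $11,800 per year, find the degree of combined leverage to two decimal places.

5.38

Total contribution margin = 5,520 × $83.94 = $463,348.80.
Operating income = contribution − fixed costs = $463,348.80 − $365,500 = $97,848.80. Interest = $11,800.00, so EBIT − I = $86,048.80.
DCL = contribution ÷ (EBIT − I) = $463,348.80 ÷ $86,048.80 = 5.3847.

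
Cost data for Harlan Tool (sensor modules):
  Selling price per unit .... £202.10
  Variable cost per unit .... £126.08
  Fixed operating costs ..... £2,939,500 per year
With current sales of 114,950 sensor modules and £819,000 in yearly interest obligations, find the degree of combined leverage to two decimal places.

At 114,950 units, contribution = 114,950 × £76.02 = £8,738,499.00.
Operating income = contribution − fixed costs = £8,738,499.00 − £2,939,500 = £5,798,999.00. Interest = £819,000.00.
DOL = £8,738,499.00 ÷ £5,798,999.00 = 1.5069; DFL = £5,798,999.00 ÷ £4,979,999.00 = 1.1645.
DCL = DOL × DFL = 1.5069 × 1.1645 = 1.7548.

1.75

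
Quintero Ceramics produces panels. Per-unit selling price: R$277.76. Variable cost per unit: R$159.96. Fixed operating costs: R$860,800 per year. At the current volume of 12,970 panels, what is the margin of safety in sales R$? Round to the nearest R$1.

R$1,572,871

Unit CM = price − variable cost = R$277.76 − R$159.96 = R$117.80. Break-even units = R$860,800 ÷ R$117.80 = 7,307.30; break-even revenue = 7,307.30 × R$277.76 = R$2,029,675.79.
Actual sales revenue = 12,970 × R$277.76 = R$3,602,547.20.
Margin of safety = R$3,602,547.20 − R$2,029,675.79 = R$1,572,871.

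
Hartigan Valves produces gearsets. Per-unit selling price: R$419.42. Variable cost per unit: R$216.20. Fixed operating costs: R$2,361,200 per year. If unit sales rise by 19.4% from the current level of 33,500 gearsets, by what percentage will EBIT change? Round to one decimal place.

Total contribution margin = 33,500 × R$203.22 = R$6,807,870.00.
Subtracting fixed costs: EBIT = R$6,807,870.00 − R$2,361,200 = R$4,446,670.00.
Degree of operating leverage = R$6,807,870.00 / R$4,446,670.00 = 1.5310.
%ΔEBIT = DOL × %ΔSales = 1.5310 × +19.4% = +29.7%.

+29.7%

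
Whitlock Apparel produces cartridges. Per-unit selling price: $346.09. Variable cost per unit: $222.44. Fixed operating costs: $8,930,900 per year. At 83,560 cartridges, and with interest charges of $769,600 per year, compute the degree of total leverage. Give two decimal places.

16.36

Contribution at this volume is 83,560 × $123.65 = $10,332,194.00.
Operating income = contribution − fixed costs = $10,332,194.00 − $8,930,900 = $1,401,294.00. Interest = $769,600.00.
DOL = $10,332,194.00 ÷ $1,401,294.00 = 7.3733; DFL = $1,401,294.00 ÷ $631,694.00 = 2.2183.
Combined leverage = 7.3733 × 2.2183 = 16.3562.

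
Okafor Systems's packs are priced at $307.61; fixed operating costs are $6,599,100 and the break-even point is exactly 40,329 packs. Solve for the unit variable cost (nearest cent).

$143.98

Contribution per unit must be FC / Q = $6,599,100 / 40,329 = $163.6316.
Variable cost per unit = $307.61 − $163.6316 = $143.98.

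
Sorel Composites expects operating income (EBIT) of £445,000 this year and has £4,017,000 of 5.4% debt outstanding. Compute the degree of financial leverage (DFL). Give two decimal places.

Interest = £216,918.00.
Degree of financial leverage = EBIT / (EBIT − interest) = £445,000 / £228,082.00 = 1.9511.

1.95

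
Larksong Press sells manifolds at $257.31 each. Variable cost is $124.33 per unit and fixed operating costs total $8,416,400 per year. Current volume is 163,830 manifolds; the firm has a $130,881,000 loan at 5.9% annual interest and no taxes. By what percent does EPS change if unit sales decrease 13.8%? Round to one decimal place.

At 163,830 units, contribution = 163,830 × $132.98 = $21,786,113.40.
EBIT = $21,786,113.40 − $8,416,400 = $13,369,713.40.
After interest of $7,721,979.00, pre-tax earnings = $5,647,734.40.
DCL = total CM / (EBIT − I) = $21,786,113.40 / $5,647,734.40 = 3.8575.
EPS therefore changes by 3.8575 × (-13.8%) = -53.2%.

-53.2%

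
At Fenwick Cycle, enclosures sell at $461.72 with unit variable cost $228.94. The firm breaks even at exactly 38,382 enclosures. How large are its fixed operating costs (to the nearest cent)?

$8,934,561.96

Contribution margin per unit = $461.72 − $228.94 = $232.78.
Since BE = FC / CM, FC = 38,382 × $232.78 = $8,934,561.96.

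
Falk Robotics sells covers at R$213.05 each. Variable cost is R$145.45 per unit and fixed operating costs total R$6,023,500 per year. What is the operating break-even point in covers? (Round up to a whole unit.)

Contribution margin per unit = R$213.05 − R$145.45 = R$67.60.
Break-even volume = fixed costs ÷ CM per unit = R$6,023,500 ÷ R$67.60 = 89,105.03, so 89,106 covers.

89,106 covers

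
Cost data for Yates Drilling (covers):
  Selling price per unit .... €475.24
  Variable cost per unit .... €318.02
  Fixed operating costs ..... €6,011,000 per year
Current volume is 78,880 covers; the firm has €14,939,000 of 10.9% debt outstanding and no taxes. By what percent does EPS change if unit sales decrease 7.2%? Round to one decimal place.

-18.8%

Total contribution margin = 78,880 × €157.22 = €12,401,513.60.
Subtracting fixed costs: EBIT = €12,401,513.60 − €6,011,000 = €6,390,513.60.
Interest = €1,628,351.00, so EBIT − I = €4,762,162.60.
Degree of combined leverage = contribution ÷ (EBIT − I) = €12,401,513.60 ÷ €4,762,162.60 = 2.6042.
%ΔEPS = DCL × %ΔSales = 2.6042 × -7.2% = -18.8%.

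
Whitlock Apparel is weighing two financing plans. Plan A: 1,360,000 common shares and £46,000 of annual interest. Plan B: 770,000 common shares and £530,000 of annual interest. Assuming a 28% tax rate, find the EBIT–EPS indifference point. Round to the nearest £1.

Set EPS_A = EPS_B: (EBIT − £46,000)(1 − 0.28) ÷ 1,360,000 = (EBIT − £530,000)(1 − 0.28) ÷ 770,000.
The (1 − t) factor cancels: (EBIT − 46,000) × 770,000 = (EBIT − 530,000) × 1,360,000.
Solving, EBIT = (530,000·1,360,000 − 46,000·770,000) / (1,360,000 − 770,000) = 685,380,000,000 / 590,000 = 1,161,661.02.

£1,161,661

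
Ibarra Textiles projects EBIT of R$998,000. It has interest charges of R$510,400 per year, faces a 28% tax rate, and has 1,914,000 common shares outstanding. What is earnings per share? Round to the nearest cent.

R$0.18

Interest = R$510,400.00, so EBT = R$998,000 − R$510,400.00 = R$487,600.00.
After tax at 28%: net income = R$487,600.00 × 0.72 = R$351,072.00.
EPS = R$351,072.00 ÷ 1,914,000 = R$0.18.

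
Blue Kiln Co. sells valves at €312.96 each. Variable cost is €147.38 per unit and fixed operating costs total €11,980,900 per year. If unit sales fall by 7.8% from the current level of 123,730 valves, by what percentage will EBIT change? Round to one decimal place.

-18.8%

At 123,730 units, contribution = 123,730 × €165.58 = €20,487,213.40.
EBIT = €20,487,213.40 − €11,980,900 = €8,506,313.40.
Degree of operating leverage = €20,487,213.40 / €8,506,313.40 = 2.4085.
Operating income changes by 2.4085 × -7.8% = -18.8%.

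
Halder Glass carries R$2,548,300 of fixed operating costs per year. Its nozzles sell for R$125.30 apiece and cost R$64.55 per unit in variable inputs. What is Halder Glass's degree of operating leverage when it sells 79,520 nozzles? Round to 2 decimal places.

2.12

Contribution at this volume is 79,520 × R$60.75 = R$4,830,840.00.
EBIT = R$4,830,840.00 − R$2,548,300 = R$2,282,540.00.
DOL = contribution ÷ EBIT = R$4,830,840.00 ÷ R$2,282,540.00 = 2.1164.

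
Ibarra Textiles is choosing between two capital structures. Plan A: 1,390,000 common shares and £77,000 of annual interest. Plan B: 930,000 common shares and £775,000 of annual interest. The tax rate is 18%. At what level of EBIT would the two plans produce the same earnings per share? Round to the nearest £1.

At indifference, (EBIT − 77,000)(1 − t)/1,390,000 = (EBIT − 775,000)(1 − t)/930,000.
Cancelling (1 − t) and cross-multiplying: 930,000·(EBIT − 77,000) = 1,390,000·(EBIT − 775,000).
Solving, EBIT = (775,000·1,390,000 − 77,000·930,000) / (1,390,000 − 930,000) = 1,005,640,000,000 / 460,000 = 2,186,173.91.

£2,186,174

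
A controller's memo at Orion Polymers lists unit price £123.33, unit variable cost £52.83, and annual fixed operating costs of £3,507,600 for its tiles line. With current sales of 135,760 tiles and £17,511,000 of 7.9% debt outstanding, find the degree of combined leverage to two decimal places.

2.05

Contribution at this volume is 135,760 × £70.50 = £9,571,080.00.
Subtracting fixed costs: EBIT = £9,571,080.00 − £3,507,600 = £6,063,480.00. Interest = £1,383,369.00.
DOL = £9,571,080.00 ÷ £6,063,480.00 = 1.5785; DFL = £6,063,480.00 ÷ £4,680,111.00 = 1.2956.
Combined leverage = 1.5785 × 1.2956 = 2.0451.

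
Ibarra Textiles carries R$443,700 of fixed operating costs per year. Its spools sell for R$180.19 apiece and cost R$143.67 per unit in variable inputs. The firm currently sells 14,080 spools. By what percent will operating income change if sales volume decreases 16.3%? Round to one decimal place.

Total contribution margin = 14,080 × R$36.52 = R$514,201.60.
EBIT = R$514,201.60 − R$443,700 = R$70,501.60.
DOL = contribution ÷ EBIT = R$514,201.60 ÷ R$70,501.60 = 7.2935.
Operating income changes by 7.2935 × -16.3% = -118.9%.

-118.9%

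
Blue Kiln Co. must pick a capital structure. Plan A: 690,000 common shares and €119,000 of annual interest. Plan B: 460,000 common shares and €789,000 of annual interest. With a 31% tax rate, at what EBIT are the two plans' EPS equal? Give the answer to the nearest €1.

Set EPS_A = EPS_B: (EBIT − €119,000)(1 − 0.31) ÷ 690,000 = (EBIT − €789,000)(1 − 0.31) ÷ 460,000.
Cancelling (1 − t) and cross-multiplying: 460,000·(EBIT − 119,000) = 690,000·(EBIT − 789,000).
Solving, EBIT = (789,000·690,000 − 119,000·460,000) / (690,000 − 460,000) = 489,670,000,000 / 230,000 = 2,129,000.00.

€2,129,000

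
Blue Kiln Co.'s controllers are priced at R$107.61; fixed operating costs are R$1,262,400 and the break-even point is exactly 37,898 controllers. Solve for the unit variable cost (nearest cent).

R$74.30

Contribution per unit must be FC / Q = R$1,262,400 / 37,898 = R$33.3105.
Hence VC = price − CM = R$107.61 − R$33.3105 = R$74.30.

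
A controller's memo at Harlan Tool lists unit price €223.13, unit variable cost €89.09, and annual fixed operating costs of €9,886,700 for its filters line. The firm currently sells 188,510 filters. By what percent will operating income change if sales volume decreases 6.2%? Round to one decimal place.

At 188,510 units, contribution = 188,510 × €134.04 = €25,267,880.40.
Subtracting fixed costs: EBIT = €25,267,880.40 − €9,886,700 = €15,381,180.40.
Degree of operating leverage = €25,267,880.40 / €15,381,180.40 = 1.6428.
%ΔEBIT = DOL × %ΔSales = 1.6428 × -6.2% = -10.2%.

-10.2%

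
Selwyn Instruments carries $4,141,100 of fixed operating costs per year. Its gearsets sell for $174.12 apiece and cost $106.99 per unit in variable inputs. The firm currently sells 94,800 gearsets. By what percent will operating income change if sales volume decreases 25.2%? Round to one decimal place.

-72.1%

Contribution at this volume is 94,800 × $67.13 = $6,363,924.00.
EBIT = $6,363,924.00 − $4,141,100 = $2,222,824.00.
DOL = contribution ÷ EBIT = $6,363,924.00 ÷ $2,222,824.00 = 2.8630.
%ΔEBIT = DOL × %ΔSales = 2.8630 × -25.2% = -72.1%.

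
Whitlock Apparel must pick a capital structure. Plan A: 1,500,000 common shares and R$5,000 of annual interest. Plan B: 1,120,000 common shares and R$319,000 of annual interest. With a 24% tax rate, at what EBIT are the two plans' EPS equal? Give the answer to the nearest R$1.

At indifference, (EBIT − 5,000)(1 − t)/1,500,000 = (EBIT − 319,000)(1 − t)/1,120,000.
Cancelling (1 − t) and cross-multiplying: 1,120,000·(EBIT − 5,000) = 1,500,000·(EBIT − 319,000).
Solving, EBIT = (319,000·1,500,000 − 5,000·1,120,000) / (1,500,000 − 1,120,000) = 472,900,000,000 / 380,000 = 1,244,473.68.

R$1,244,474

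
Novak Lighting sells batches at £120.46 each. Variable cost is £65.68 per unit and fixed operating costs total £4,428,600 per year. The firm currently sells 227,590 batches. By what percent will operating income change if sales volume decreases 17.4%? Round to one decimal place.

-27.0%

Total contribution margin = 227,590 × £54.78 = £12,467,380.20.
EBIT = £12,467,380.20 − £4,428,600 = £8,038,780.20.
So DOL = total CM / EBIT = £12,467,380.20 / £8,038,780.20 = 1.5509.
%ΔEBIT = DOL × %ΔSales = 1.5509 × -17.4% = -27.0%.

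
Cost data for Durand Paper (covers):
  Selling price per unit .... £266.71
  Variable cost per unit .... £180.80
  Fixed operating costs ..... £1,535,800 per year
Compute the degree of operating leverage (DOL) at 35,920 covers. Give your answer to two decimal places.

1.99

At 35,920 units, contribution = 35,920 × £85.91 = £3,085,887.20.
Operating income = contribution − fixed costs = £3,085,887.20 − £1,535,800 = £1,550,087.20.
DOL = contribution ÷ EBIT = £3,085,887.20 ÷ £1,550,087.20 = 1.9908.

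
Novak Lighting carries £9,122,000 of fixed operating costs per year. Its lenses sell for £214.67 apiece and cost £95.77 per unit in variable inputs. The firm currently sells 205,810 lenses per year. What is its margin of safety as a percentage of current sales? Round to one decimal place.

Each unit contributes £214.67 − £95.77 = £118.90. Break-even units = £9,122,000 ÷ £118.90 = 76,719.93; break-even revenue = 76,719.93 × £214.67 = £16,469,467.96.
Actual sales revenue = 205,810 × £214.67 = £44,181,232.70.
Margin of safety = (£44,181,232.70 − £16,469,467.96) ÷ £44,181,232.70 = 62.7%.

62.7%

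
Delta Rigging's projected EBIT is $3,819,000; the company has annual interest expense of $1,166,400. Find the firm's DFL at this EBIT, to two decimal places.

1.44

Interest = $1,166,400.00.
Degree of financial leverage = EBIT / (EBIT − interest) = $3,819,000 / $2,652,600.00 = 1.4397.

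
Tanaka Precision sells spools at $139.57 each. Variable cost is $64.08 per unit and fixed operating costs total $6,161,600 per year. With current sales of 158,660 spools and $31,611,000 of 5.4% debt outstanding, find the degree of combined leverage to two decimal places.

Contribution at this volume is 158,660 × $75.49 = $11,977,243.40.
Operating income = contribution − fixed costs = $11,977,243.40 − $6,161,600 = $5,815,643.40. Interest = $1,706,994.00, so EBIT − I = $4,108,649.40.
DCL = contribution ÷ (EBIT − I) = $11,977,243.40 ÷ $4,108,649.40 = 2.9151.

2.92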